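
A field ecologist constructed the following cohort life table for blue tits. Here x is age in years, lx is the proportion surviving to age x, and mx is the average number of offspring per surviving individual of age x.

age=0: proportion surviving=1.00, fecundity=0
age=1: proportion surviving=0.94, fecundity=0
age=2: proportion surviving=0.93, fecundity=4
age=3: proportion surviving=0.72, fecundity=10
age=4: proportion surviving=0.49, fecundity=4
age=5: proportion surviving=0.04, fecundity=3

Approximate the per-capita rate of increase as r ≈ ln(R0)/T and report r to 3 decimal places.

0.890

R0 = Σ lx·mx = 0 + 0 + 3.72 + 7.2 + 1.96 + 0.12 = 13
Σ x·lx·mx = 37.48; T = 37.48/13 = 2.88308…
r ≈ ln(R0)/T = ln(13)/2.88308… = 0.88966… → 0.890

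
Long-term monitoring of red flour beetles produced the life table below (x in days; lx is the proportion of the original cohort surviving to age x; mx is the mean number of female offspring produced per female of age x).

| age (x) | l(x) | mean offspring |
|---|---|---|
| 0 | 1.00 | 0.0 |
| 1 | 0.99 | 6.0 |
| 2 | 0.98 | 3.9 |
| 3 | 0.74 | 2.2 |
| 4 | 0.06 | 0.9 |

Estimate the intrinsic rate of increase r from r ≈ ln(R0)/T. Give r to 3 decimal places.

R0 = Σ lx·mx = 0 + 5.94 + 3.822 + 1.628 + 0.054 = 11.444
Σ x·lx·mx = 18.684; T = 18.684/11.444 = 1.63265…
r ≈ ln(R0)/T = ln(11.444)/1.63265… = 1.49295… → 1.493

1.493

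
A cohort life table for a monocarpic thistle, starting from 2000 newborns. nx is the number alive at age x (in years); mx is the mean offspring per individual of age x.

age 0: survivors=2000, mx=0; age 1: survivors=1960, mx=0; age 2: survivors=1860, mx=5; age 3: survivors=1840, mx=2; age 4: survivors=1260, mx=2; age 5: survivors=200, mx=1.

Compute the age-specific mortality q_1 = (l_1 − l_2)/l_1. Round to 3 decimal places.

0.051

lx = nx/n0 = nx/2000: 1, 0.98, 0.93, 0.92, 0.63, 0.1
q_1 = (l_1 − l_2) / l_1 = (0.98 − 0.93) / 0.98
     = 0.05 / 0.98 = 0.05102… → 0.051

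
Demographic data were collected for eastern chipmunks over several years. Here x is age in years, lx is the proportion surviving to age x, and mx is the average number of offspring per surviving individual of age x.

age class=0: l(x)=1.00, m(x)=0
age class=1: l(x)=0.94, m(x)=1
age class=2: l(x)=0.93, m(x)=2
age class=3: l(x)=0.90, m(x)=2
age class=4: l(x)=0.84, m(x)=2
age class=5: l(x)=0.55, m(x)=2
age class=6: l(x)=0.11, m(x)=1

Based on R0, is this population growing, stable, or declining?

growing

R0 = Σ lx·mx = 0 + 0.94 + 1.86 + 1.8 + 1.68 + 1.1 + 0.11 = 7.49
R0 > 1, so the population is growing.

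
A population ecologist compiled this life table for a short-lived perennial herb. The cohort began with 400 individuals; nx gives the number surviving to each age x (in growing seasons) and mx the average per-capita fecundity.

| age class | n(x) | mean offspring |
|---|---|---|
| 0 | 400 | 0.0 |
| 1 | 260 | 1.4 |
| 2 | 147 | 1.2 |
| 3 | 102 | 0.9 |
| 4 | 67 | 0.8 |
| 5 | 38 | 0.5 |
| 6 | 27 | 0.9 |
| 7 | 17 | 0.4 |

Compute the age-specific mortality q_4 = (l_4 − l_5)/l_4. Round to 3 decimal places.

0.433

lx = nx/n0 = nx/400: 1, 0.65, 0.3675, 0.255, 0.1675, 0.095, 0.0675, 0.0425
q_4 = (l_4 − l_5) / l_4 = (0.1675 − 0.095) / 0.1675
     = 0.0725 / 0.1675 = 0.432836… → 0.433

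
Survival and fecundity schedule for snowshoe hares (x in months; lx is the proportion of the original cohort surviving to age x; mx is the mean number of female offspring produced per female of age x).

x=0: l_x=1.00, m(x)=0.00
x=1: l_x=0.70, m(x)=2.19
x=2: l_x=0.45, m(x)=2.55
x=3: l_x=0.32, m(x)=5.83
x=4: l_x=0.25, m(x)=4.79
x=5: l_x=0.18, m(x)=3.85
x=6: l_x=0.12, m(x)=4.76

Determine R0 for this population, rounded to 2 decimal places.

lx·mx by age: 0, 1.533, 1.1475, 1.8656, 1.1975, 0.693, 0.5712
R0 = Σ lx·mx = 7.0078 → 7.01

7.01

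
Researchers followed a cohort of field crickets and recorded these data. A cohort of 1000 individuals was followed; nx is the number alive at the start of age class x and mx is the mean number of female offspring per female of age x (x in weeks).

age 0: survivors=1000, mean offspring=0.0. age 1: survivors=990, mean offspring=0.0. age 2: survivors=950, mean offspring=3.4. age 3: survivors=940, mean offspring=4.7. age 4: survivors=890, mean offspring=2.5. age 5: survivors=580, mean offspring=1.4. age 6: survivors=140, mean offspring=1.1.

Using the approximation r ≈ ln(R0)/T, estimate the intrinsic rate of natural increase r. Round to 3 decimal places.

lx = nx/n0 = nx/1000: 1, 0.99, 0.95, 0.94, 0.89, 0.58, 0.14
R0 = Σ lx·mx = 0 + 0 + 3.23 + 4.418 + 2.225 + 0.812 + 0.154 = 10.839
Σ x·lx·mx = 33.598; T = 33.598/10.839 = 3.09973…
r ≈ ln(R0)/T = ln(10.839)/3.09973… = 0.76882… → 0.769

0.769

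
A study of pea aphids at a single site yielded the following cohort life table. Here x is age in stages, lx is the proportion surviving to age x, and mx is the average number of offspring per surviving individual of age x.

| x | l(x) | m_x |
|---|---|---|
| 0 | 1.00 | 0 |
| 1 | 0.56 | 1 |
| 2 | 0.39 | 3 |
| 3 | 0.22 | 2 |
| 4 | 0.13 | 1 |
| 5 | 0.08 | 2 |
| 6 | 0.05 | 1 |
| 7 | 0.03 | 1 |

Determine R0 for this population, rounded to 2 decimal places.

2.54

lx·mx by age: 0, 0.56, 1.17, 0.44, 0.13, 0.16, 0.05, 0.03
R0 = Σ lx·mx = 2.54 → 2.54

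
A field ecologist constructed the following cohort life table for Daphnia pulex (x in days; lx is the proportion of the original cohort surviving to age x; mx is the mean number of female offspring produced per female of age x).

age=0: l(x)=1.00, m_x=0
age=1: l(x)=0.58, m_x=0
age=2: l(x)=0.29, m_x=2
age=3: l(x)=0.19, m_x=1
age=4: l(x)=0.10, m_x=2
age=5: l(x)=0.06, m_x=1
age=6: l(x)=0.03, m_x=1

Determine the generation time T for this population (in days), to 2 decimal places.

lx·mx: 0, 0, 0.58, 0.19, 0.2, 0.06, 0.03 → R0 = 1.06
x·lx·mx: 0, 0, 1.16, 0.57, 0.8, 0.3, 0.18 → Σ = 3.01
T = 3.01 / 1.06 = 2.839623… → 2.84

2.84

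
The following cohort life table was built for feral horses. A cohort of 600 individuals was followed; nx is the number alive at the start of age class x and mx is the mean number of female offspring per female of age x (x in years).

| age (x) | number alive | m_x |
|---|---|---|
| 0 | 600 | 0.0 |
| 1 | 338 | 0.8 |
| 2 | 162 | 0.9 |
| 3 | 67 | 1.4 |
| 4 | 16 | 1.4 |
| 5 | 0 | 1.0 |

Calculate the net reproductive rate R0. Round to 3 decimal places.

0.887

lx = nx/n0 = nx/600: 1, 0.56333…, 0.27, 0.11167…, 0.02667…, 0
lx·mx by age: 0, 0.450667…, 0.243, 0.156333…, 0.037333…, 0
R0 = Σ lx·mx = 0.887333… → 0.887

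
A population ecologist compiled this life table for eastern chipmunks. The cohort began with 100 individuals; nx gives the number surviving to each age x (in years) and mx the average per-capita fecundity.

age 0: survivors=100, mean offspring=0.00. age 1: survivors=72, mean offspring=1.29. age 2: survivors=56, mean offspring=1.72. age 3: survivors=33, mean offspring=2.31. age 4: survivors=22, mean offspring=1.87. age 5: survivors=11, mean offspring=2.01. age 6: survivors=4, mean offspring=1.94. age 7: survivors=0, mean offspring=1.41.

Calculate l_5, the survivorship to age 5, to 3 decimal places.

0.110

l_5 = n_5/n_0 = 11/100 = 0.11 → 0.110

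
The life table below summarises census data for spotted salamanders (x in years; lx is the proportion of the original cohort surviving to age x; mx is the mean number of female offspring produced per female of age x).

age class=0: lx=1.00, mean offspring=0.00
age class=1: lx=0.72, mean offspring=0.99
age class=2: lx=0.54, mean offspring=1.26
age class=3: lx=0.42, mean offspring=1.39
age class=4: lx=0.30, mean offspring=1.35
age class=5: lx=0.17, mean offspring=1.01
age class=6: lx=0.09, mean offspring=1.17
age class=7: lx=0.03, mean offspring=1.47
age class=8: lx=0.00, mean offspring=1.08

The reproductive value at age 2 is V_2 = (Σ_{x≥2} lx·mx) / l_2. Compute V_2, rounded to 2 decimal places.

lx·mx for x ≥ 2: 0.6804, 0.5838, 0.405, 0.1717, 0.1053, 0.0441, 0 → sum = 1.9903
V_2 = 1.9903 / l_2 = 1.9903 / 0.54 = 3.685741… → 3.69

3.69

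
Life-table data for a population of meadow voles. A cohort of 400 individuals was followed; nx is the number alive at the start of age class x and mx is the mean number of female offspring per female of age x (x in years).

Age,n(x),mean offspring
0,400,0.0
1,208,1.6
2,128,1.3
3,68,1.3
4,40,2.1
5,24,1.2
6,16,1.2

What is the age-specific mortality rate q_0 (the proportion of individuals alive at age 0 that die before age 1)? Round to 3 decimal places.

0.480

lx = nx/n0 = nx/400: 1, 0.52, 0.32, 0.17, 0.1, 0.06, 0.04
q_0 = (l_0 − l_1) / l_0 = (1 − 0.52) / 1
     = 0.48 / 1 = 0.48 → 0.480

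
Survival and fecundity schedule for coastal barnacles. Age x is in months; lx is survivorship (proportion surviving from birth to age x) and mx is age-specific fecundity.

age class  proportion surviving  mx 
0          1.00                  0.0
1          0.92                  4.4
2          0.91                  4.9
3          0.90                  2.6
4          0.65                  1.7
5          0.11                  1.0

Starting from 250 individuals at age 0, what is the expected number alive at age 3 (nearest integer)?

225

Expected survivors = N0 · l_3 = 250 × 0.90 = 225 → 225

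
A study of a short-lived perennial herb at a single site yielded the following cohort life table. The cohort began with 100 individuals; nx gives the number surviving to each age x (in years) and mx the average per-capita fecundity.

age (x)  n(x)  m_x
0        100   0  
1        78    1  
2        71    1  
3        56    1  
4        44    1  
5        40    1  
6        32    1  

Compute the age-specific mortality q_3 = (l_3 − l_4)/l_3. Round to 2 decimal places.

0.21

lx = nx/n0 = nx/100: 1, 0.78, 0.71, 0.56, 0.44, 0.4, 0.32
q_3 = (l_3 − l_4) / l_3 = (0.56 − 0.44) / 0.56
     = 0.12 / 0.56 = 0.214286… → 0.21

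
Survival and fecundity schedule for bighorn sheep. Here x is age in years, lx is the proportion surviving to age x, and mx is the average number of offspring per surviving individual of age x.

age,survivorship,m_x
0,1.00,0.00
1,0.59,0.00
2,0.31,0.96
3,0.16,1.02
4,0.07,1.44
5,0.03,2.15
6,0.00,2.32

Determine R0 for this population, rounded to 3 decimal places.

0.626

lx·mx by age: 0, 0, 0.2976, 0.1632, 0.1008, 0.0645, 0
R0 = Σ lx·mx = 0.6261 → 0.626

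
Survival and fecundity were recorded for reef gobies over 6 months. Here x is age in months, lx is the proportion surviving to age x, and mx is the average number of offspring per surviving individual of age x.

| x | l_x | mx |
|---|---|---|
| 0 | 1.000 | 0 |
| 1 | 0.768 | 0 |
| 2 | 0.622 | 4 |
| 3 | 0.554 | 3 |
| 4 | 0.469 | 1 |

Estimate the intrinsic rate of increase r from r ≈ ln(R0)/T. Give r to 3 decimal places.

R0 = Σ lx·mx = 0 + 0 + 2.488 + 1.662 + 0.469 = 4.619
Σ x·lx·mx = 11.838; T = 11.838/4.619 = 2.56289…
r ≈ ln(R0)/T = ln(4.619)/2.56289… = 0.59705… → 0.597

0.597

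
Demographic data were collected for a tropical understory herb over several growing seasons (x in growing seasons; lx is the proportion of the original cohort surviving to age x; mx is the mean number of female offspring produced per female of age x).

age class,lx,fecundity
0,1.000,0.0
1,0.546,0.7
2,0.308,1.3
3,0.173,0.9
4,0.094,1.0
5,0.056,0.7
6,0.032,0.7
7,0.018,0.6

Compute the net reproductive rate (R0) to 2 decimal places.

1.10

lx·mx by age: 0, 0.3822, 0.4004, 0.1557, 0.094, 0.0392, 0.0224, 0.0108
R0 = Σ lx·mx = 1.1047 → 1.10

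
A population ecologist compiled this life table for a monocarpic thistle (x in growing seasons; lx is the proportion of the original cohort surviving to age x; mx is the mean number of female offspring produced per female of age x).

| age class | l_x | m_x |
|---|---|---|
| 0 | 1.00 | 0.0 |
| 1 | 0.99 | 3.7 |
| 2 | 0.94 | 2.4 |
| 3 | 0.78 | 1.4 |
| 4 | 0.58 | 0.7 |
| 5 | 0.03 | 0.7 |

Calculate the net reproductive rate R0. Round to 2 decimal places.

lx·mx by age: 0, 3.663, 2.256, 1.092, 0.406, 0.021
R0 = Σ lx·mx = 7.438 → 7.44

7.44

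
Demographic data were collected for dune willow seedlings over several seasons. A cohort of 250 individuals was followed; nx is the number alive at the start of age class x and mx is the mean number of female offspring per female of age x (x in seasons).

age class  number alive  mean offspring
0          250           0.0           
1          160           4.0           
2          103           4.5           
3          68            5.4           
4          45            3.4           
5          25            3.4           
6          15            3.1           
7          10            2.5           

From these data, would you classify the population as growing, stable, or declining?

lx = nx/n0 = nx/250: 1, 0.64, 0.412, 0.272, 0.18, 0.1, 0.06, 0.04
R0 = Σ lx·mx = 0 + 2.56 + 1.854 + 1.4688 + 0.612 + 0.34 + 0.186 + 0.1 = 7.1208
R0 > 1, so the population is growing.

growing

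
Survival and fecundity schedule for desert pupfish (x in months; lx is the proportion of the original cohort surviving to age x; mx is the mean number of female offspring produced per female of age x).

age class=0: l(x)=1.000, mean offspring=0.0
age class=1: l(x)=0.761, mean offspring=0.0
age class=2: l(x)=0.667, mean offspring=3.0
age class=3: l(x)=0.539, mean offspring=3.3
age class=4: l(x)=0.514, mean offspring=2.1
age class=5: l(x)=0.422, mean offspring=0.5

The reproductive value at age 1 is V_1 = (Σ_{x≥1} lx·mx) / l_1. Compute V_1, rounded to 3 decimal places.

lx·mx for x ≥ 1: 0, 2.001, 1.7787, 1.0794, 0.211 → sum = 5.0701
V_1 = 5.0701 / l_1 = 5.0701 / 0.761 = 6.662418… → 6.662

6.662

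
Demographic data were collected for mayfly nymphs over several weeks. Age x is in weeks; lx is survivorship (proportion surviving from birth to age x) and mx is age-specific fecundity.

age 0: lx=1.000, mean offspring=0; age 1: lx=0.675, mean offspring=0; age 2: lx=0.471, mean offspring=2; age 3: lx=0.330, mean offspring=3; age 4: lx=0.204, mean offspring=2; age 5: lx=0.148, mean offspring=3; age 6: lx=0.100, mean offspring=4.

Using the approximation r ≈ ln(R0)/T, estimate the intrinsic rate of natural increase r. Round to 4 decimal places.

R0 = Σ lx·mx = 0 + 0 + 0.942 + 0.99 + 0.408 + 0.444 + 0.4 = 3.184
Σ x·lx·mx = 11.106; T = 11.106/3.184 = 3.48807…
r ≈ ln(R0)/T = ln(3.184)/3.48807… = 0.332029… → 0.3320

0.3320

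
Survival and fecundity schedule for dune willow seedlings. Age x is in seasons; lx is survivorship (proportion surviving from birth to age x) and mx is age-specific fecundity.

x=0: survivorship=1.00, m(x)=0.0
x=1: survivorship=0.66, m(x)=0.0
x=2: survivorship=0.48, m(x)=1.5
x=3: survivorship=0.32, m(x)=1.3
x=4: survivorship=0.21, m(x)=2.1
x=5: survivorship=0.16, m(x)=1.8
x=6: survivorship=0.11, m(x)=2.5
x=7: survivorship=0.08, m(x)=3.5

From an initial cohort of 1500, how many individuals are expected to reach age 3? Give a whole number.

Expected survivors = N0 · l_3 = 1500 × 0.32 = 480 → 480

480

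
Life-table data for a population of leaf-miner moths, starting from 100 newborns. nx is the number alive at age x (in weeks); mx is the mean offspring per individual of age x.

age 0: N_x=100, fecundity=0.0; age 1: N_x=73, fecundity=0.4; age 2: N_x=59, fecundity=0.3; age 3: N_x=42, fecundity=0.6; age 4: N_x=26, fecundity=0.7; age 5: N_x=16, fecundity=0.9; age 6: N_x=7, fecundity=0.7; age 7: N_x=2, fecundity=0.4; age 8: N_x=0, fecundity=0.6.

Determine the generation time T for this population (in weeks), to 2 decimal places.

2.90

lx = nx/n0 = nx/100: 1, 0.73, 0.59, 0.42, 0.26, 0.16, 0.07, 0.02, 0
lx·mx: 0, 0.292, 0.177, 0.252, 0.182, 0.144, 0.049, 0.008, 0 → R0 = 1.104
x·lx·mx: 0, 0.292, 0.354, 0.756, 0.728, 0.72, 0.294, 0.056, 0 → Σ = 3.2
T = 3.2 / 1.104 = 2.898551… → 2.90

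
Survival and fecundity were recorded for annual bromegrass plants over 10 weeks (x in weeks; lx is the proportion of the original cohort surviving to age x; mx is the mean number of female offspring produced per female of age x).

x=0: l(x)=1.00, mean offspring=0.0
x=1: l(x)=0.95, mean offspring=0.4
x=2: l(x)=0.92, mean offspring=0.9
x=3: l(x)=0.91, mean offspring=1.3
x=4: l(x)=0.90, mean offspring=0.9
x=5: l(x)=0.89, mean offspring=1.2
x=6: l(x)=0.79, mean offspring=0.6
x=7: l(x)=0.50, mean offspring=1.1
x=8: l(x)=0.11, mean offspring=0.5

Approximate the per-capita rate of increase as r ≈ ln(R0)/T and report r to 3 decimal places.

0.421

R0 = Σ lx·mx = 0 + 0.38 + 0.828 + 1.183 + 0.81 + 1.068 + 0.474 + 0.55 + 0.055 = 5.348
Σ x·lx·mx = 21.299; T = 21.299/5.348 = 3.98261…
r ≈ ln(R0)/T = ln(5.348)/3.98261… = 0.42101… → 0.421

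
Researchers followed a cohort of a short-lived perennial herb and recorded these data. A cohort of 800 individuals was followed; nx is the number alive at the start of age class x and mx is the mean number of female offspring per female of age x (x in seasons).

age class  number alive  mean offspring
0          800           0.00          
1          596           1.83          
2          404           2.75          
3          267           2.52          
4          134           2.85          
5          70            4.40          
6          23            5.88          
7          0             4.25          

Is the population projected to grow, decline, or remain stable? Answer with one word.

lx = nx/n0 = nx/800: 1, 0.745, 0.505, 0.33375, 0.1675, 0.0875, 0.02875, 0
R0 = Σ lx·mx = 0 + 1.36335 + 1.38875 + 0.84105… + 0.477375 + 0.385 + 0.16905… + 0 = 4.624575…
R0 > 1, so the population is growing.

growing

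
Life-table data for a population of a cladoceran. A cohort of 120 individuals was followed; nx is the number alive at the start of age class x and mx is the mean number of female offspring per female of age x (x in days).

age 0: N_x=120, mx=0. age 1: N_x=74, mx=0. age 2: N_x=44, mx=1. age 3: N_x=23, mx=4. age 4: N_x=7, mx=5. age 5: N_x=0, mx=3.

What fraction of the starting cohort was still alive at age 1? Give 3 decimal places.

l_1 = n_1/n_0 = 74/120 = 0.616667… → 0.617

0.617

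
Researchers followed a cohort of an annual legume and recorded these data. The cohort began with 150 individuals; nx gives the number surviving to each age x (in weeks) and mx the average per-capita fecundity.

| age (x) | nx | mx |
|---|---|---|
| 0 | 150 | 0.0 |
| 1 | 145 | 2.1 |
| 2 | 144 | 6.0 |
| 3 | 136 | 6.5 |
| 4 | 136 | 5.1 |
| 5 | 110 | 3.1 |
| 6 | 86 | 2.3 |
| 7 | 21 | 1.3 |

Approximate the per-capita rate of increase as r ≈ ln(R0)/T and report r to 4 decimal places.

lx = nx/n0 = nx/150: 1, 0.96667…, 0.96, 0.90667…, 0.90667…, 0.73333…, 0.57333…, 0.14
R0 = Σ lx·mx = 0 + 2.03… + 5.76 + 5.89333… + 4.624… + 2.27333… + 1.31867… + 0.182 = 22.081333…
Σ x·lx·mx = 70.278667…; T = 70.278667…/22.081333… = 3.18272…
r ≈ ln(R0)/T = ln(22.081333…)/3.18272… = 0.972355… → 0.9724

0.9724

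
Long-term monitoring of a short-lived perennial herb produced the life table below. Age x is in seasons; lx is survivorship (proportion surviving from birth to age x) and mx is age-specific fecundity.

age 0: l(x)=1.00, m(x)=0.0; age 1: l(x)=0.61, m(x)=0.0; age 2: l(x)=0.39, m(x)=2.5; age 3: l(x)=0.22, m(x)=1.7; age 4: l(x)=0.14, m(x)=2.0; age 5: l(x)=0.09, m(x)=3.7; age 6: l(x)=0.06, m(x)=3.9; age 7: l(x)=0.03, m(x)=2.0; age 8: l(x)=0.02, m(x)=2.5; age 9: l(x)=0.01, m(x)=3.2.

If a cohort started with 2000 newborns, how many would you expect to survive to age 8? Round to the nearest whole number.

40

Expected survivors = N0 · l_8 = 2000 × 0.02 = 40 → 40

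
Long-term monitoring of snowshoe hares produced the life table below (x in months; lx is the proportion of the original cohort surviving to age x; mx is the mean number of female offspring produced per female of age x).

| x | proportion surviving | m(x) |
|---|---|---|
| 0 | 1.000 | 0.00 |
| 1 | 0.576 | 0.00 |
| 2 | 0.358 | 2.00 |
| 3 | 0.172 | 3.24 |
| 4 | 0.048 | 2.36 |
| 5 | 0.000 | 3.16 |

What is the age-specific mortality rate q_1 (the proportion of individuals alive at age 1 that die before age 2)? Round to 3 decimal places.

q_1 = (l_1 − l_2) / l_1 = (0.576 − 0.358) / 0.576
     = 0.218 / 0.576 = 0.378472… → 0.378

0.378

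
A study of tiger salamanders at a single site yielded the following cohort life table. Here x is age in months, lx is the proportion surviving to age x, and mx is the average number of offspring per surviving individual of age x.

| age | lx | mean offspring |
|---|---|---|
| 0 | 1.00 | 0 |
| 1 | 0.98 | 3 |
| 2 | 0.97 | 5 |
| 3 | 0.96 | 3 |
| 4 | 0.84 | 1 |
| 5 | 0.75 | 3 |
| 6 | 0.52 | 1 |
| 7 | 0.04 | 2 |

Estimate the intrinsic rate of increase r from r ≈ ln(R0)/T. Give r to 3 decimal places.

R0 = Σ lx·mx = 0 + 2.94 + 4.85 + 2.88 + 0.84 + 2.25 + 0.52 + 0.08 = 14.36
Σ x·lx·mx = 39.57; T = 39.57/14.36 = 2.75557…
r ≈ ln(R0)/T = ln(14.36)/2.75557… = 0.96693… → 0.967

0.967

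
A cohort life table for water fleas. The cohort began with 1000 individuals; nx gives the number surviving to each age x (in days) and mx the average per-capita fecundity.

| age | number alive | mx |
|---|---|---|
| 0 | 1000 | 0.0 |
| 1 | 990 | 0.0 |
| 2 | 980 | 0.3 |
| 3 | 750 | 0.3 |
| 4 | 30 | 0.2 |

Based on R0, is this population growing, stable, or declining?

declining

lx = nx/n0 = nx/1000: 1, 0.99, 0.98, 0.75, 0.03
R0 = Σ lx·mx = 0 + 0 + 0.294 + 0.225 + 0.006 = 0.525
R0 < 1, so the population is declining.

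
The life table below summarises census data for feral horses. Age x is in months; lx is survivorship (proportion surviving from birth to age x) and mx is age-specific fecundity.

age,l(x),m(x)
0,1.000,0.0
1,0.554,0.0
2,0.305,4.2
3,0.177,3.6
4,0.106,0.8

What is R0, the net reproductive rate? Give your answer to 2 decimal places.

lx·mx by age: 0, 0, 1.281, 0.6372, 0.0848
R0 = Σ lx·mx = 2.003 → 2.00

2.00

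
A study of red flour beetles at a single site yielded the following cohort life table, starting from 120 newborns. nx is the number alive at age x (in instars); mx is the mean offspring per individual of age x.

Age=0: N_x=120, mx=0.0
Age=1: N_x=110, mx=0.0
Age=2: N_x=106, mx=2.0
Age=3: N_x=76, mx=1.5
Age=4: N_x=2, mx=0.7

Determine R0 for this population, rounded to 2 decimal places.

2.73

lx = nx/n0 = nx/120: 1, 0.91667…, 0.88333…, 0.63333…, 0.01667…
lx·mx by age: 0, 0, 1.766667…, 0.95…, 0.011667…
R0 = Σ lx·mx = 2.728333… → 2.73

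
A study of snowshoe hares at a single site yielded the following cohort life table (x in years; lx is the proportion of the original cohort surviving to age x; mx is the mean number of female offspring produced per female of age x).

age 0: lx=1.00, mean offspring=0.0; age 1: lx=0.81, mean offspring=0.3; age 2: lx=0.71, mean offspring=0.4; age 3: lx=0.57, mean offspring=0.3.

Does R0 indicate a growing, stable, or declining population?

declining

R0 = Σ lx·mx = 0 + 0.243 + 0.284 + 0.171 = 0.698
R0 < 1, so the population is declining.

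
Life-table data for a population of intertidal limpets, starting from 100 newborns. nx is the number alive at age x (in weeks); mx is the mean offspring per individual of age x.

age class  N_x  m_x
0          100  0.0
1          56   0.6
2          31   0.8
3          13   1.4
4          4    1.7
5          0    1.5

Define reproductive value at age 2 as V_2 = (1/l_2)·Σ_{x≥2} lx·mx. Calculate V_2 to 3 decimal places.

1.606

lx = nx/n0 = nx/100: 1, 0.56, 0.31, 0.13, 0.04, 0
lx·mx for x ≥ 2: 0.248, 0.182, 0.068, 0 → sum = 0.498
V_2 = 0.498 / l_2 = 0.498 / 0.31 = 1.606452… → 1.606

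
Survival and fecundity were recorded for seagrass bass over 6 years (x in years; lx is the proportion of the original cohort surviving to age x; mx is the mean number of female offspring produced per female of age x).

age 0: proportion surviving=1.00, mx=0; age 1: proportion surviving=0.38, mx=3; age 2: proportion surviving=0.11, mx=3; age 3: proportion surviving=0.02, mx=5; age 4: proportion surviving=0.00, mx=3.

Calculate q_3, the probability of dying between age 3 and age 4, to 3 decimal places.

q_3 = (l_3 − l_4) / l_3 = (0.02 − 0) / 0.02
     = 0.02 / 0.02 = 1 → 1.000

1.000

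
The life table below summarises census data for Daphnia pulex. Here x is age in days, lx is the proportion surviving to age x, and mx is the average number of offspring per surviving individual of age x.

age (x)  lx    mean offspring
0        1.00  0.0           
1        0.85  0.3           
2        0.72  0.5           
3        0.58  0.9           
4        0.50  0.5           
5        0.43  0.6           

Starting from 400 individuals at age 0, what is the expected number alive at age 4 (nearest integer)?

200

Expected survivors = N0 · l_4 = 400 × 0.50 = 200 → 200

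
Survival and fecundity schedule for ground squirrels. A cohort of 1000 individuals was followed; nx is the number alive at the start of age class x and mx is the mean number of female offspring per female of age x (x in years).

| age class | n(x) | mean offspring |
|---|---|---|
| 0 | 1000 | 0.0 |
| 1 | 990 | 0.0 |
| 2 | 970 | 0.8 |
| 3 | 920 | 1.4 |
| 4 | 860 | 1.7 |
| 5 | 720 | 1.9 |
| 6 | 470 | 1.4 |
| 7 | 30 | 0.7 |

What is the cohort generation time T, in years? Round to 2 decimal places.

lx = nx/n0 = nx/1000: 1, 0.99, 0.97, 0.92, 0.86, 0.72, 0.47, 0.03
lx·mx: 0, 0, 0.776, 1.288, 1.462, 1.368, 0.658, 0.021 → R0 = 5.573
x·lx·mx: 0, 0, 1.552, 3.864, 5.848, 6.84, 3.948, 0.147 → Σ = 22.199
T = 22.199 / 5.573 = 3.983312… → 3.98

3.98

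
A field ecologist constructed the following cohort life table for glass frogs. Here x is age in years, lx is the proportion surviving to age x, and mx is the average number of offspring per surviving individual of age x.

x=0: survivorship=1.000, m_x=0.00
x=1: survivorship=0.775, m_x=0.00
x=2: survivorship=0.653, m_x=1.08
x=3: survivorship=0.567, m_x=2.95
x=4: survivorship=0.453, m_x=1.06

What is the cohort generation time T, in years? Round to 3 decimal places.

lx·mx: 0, 0, 0.70524, 1.67265, 0.48018 → R0 = 2.85807
x·lx·mx: 0, 0, 1.41048, 5.01795, 1.92072 → Σ = 8.34915
T = 8.34915 / 2.85807 = 2.921255… → 2.921

2.921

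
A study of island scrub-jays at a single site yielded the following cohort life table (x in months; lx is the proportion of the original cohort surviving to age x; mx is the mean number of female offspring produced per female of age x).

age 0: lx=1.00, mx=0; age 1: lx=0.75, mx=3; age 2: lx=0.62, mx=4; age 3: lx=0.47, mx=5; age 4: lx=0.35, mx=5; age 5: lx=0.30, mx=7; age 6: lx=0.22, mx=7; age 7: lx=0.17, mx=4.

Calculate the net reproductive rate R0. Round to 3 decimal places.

lx·mx by age: 0, 2.25, 2.48, 2.35, 1.75, 2.1, 1.54, 0.68
R0 = Σ lx·mx = 13.15 → 13.150

13.150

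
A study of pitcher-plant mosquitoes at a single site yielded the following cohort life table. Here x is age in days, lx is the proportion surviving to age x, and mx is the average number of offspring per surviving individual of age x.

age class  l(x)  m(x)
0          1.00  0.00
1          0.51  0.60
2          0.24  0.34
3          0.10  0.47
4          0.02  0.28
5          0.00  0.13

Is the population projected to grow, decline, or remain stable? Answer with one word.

R0 = Σ lx·mx = 0 + 0.306 + 0.0816 + 0.047 + 0.0056 + 0 = 0.4402
R0 < 1, so the population is declining.

declining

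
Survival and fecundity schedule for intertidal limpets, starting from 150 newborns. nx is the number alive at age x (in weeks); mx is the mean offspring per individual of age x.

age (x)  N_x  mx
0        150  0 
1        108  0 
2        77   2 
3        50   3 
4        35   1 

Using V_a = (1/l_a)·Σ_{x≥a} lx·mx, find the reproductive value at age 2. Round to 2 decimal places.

lx = nx/n0 = nx/150: 1, 0.72, 0.51333…, 0.33333…, 0.23333…
lx·mx for x ≥ 2: 1.026667…, 1…, 0.233333… → sum = 2.26…
V_2 = 2.26… / l_2 = 2.26… / 0.513333… = 4.402597… → 4.40

4.40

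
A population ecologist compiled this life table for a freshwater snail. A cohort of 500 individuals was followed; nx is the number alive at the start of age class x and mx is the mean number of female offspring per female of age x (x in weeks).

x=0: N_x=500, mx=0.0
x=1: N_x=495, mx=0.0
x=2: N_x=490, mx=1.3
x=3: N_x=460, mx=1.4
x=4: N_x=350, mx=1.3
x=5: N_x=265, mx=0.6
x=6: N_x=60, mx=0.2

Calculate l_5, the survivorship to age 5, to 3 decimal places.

0.530

l_5 = n_5/n_0 = 265/500 = 0.53 → 0.530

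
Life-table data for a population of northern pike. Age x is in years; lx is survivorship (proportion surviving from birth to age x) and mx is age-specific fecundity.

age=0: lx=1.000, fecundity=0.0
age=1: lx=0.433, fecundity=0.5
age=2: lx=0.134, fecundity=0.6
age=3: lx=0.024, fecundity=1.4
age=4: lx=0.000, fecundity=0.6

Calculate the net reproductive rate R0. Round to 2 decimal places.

lx·mx by age: 0, 0.2165, 0.0804, 0.0336, 0
R0 = Σ lx·mx = 0.3305 → 0.33

0.33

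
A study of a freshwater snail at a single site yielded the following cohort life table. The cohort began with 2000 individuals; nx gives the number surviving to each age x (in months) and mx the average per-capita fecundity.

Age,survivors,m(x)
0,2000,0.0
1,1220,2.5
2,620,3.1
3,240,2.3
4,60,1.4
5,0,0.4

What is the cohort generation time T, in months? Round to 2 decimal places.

1.58

lx = nx/n0 = nx/2000: 1, 0.61, 0.31, 0.12, 0.03, 0
lx·mx: 0, 1.525, 0.961, 0.276, 0.042, 0 → R0 = 2.804
x·lx·mx: 0, 1.525, 1.922, 0.828, 0.168, 0 → Σ = 4.443
T = 4.443 / 2.804 = 1.584522… → 1.58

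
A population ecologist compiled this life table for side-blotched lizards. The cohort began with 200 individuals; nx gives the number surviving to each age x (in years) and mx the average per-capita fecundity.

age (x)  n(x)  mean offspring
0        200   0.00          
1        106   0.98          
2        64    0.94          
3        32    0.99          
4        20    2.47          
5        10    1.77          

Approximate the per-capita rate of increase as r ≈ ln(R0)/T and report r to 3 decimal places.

0.119

lx = nx/n0 = nx/200: 1, 0.53, 0.32, 0.16, 0.1, 0.05
R0 = Σ lx·mx = 0 + 0.5194 + 0.3008 + 0.1584 + 0.247 + 0.0885 = 1.3141
Σ x·lx·mx = 3.0267; T = 3.0267/1.3141 = 2.30325…
r ≈ ln(R0)/T = ln(1.3141)/2.30325… = 0.11859… → 0.119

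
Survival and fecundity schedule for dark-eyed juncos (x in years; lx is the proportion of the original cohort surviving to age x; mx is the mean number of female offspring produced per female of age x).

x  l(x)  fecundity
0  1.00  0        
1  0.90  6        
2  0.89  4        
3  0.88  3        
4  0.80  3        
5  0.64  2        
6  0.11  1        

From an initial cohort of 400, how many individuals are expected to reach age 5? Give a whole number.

256

Expected survivors = N0 · l_5 = 400 × 0.64 = 256 → 256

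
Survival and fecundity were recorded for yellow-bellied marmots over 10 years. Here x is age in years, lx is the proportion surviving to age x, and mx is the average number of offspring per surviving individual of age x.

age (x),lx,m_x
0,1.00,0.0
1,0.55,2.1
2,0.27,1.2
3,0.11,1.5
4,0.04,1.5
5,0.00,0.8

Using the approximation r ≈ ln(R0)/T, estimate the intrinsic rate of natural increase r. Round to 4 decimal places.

R0 = Σ lx·mx = 0 + 1.155 + 0.324 + 0.165 + 0.06 + 0 = 1.704
Σ x·lx·mx = 2.538; T = 2.538/1.704 = 1.48944…
r ≈ ln(R0)/T = ln(1.704)/1.48944… = 0.357839… → 0.3578

0.3578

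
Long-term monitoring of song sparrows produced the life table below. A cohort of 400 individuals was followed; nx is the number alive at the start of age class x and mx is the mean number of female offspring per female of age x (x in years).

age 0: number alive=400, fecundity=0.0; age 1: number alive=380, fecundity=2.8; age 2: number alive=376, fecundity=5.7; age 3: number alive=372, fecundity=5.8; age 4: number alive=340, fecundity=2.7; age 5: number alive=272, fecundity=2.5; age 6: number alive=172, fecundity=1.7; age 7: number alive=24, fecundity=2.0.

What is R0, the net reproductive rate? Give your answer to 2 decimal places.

lx = nx/n0 = nx/400: 1, 0.95, 0.94, 0.93, 0.85, 0.68, 0.43, 0.06
lx·mx by age: 0, 2.66, 5.358, 5.394, 2.295, 1.7, 0.731, 0.12
R0 = Σ lx·mx = 18.258 → 18.26

18.26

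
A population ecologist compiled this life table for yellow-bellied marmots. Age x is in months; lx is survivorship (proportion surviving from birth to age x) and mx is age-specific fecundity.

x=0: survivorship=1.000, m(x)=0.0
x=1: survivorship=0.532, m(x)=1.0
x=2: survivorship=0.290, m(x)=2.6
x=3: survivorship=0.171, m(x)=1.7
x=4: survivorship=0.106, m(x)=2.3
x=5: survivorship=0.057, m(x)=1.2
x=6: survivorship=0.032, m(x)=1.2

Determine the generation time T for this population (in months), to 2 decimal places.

2.31

lx·mx: 0, 0.532, 0.754, 0.2907, 0.2438, 0.0684, 0.0384 → R0 = 1.9273
x·lx·mx: 0, 0.532, 1.508, 0.8721, 0.9752, 0.342, 0.2304 → Σ = 4.4597
T = 4.4597 / 1.9273 = 2.313963… → 2.31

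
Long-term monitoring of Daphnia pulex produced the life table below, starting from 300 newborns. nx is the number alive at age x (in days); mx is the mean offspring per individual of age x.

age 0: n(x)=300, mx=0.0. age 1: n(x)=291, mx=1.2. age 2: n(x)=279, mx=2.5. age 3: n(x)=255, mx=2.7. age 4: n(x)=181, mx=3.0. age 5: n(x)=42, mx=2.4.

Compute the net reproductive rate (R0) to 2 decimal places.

7.93

lx = nx/n0 = nx/300: 1, 0.97, 0.93, 0.85, 0.60333…, 0.14
lx·mx by age: 0, 1.164, 2.325, 2.295, 1.81…, 0.336
R0 = Σ lx·mx = 7.93… → 7.93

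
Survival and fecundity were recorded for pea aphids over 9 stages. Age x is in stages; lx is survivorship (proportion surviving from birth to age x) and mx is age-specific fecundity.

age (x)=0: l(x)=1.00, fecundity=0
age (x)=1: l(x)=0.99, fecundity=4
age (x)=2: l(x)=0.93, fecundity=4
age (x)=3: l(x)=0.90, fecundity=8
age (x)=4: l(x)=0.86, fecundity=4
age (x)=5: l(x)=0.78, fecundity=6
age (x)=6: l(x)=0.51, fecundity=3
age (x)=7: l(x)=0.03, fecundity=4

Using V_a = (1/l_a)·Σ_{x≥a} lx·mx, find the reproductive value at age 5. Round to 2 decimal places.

8.12

lx·mx for x ≥ 5: 4.68, 1.53, 0.12 → sum = 6.33
V_5 = 6.33 / l_5 = 6.33 / 0.78 = 8.115385… → 8.12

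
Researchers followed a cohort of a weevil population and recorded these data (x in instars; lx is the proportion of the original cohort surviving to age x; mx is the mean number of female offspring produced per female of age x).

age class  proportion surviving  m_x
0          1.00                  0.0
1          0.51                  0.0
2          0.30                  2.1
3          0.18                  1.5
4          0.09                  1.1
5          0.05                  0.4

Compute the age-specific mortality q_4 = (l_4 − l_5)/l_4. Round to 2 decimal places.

q_4 = (l_4 − l_5) / l_4 = (0.09 − 0.05) / 0.09
     = 0.04 / 0.09 = 0.444444… → 0.44

0.44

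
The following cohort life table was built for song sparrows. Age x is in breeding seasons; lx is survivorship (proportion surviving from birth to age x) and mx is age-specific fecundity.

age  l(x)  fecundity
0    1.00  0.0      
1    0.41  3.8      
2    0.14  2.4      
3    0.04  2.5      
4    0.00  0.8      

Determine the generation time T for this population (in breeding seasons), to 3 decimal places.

lx·mx: 0, 1.558, 0.336, 0.1, 0 → R0 = 1.994
x·lx·mx: 0, 1.558, 0.672, 0.3, 0 → Σ = 2.53
T = 2.53 / 1.994 = 1.268806… → 1.269

1.269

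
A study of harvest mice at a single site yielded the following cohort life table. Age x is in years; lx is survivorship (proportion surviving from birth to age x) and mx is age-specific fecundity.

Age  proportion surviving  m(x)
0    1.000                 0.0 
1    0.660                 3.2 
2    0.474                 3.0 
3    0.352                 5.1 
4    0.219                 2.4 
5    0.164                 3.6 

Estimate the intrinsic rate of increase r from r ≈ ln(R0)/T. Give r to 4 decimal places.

R0 = Σ lx·mx = 0 + 2.112 + 1.422 + 1.7952 + 0.5256 + 0.5904 = 6.4452
Σ x·lx·mx = 15.396; T = 15.396/6.4452 = 2.38875…
r ≈ ln(R0)/T = ln(6.4452)/2.38875… = 0.780045… → 0.7800

0.7800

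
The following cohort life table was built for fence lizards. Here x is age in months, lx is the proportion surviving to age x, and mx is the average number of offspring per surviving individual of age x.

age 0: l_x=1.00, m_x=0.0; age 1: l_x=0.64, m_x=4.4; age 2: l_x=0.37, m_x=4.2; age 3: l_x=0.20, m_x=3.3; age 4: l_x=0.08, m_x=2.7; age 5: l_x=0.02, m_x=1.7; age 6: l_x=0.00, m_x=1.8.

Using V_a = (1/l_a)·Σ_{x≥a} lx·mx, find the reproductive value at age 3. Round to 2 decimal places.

4.55

lx·mx for x ≥ 3: 0.66, 0.216, 0.034, 0 → sum = 0.91
V_3 = 0.91 / l_3 = 0.91 / 0.2 = 4.55 → 4.55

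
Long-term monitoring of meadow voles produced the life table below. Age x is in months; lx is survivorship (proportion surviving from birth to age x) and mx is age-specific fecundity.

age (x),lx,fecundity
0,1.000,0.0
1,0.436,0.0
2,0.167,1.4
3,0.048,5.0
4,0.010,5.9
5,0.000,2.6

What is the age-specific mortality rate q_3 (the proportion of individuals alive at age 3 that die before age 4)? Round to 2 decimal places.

q_3 = (l_3 − l_4) / l_3 = (0.048 − 0.01) / 0.048
     = 0.038 / 0.048 = 0.791667… → 0.79

0.79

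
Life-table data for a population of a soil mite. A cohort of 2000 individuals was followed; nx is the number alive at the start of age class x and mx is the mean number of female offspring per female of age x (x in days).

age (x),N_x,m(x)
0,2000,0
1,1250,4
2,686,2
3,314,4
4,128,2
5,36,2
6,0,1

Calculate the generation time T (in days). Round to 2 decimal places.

1.62

lx = nx/n0 = nx/2000: 1, 0.625, 0.343, 0.157, 0.064, 0.018, 0
lx·mx: 0, 2.5, 0.686, 0.628, 0.128, 0.036, 0 → R0 = 3.978
x·lx·mx: 0, 2.5, 1.372, 1.884, 0.512, 0.18, 0 → Σ = 6.448
T = 6.448 / 3.978 = 1.620915… → 1.62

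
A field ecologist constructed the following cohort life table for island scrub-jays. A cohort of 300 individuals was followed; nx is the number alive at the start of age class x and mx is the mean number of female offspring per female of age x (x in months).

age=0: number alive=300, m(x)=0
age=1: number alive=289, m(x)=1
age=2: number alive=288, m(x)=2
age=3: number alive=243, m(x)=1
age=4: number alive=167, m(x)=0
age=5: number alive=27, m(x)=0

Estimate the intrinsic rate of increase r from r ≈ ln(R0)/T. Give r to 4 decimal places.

0.6671

lx = nx/n0 = nx/300: 1, 0.96333…, 0.96, 0.81, 0.55667…, 0.09
R0 = Σ lx·mx = 0 + 0.96333… + 1.92 + 0.81 + 0 + 0 = 3.693333…
Σ x·lx·mx = 7.233333…; T = 7.233333…/3.693333… = 1.95848…
r ≈ ln(R0)/T = ln(3.693333…)/1.95848… = 0.667113… → 0.6671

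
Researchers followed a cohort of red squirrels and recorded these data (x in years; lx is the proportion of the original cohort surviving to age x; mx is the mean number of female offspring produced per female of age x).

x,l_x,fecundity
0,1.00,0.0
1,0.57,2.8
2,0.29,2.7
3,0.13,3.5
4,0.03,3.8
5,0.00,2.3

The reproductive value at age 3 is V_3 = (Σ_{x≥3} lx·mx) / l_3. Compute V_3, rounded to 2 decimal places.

4.38

lx·mx for x ≥ 3: 0.455, 0.114, 0 → sum = 0.569
V_3 = 0.569 / l_3 = 0.569 / 0.13 = 4.376923… → 4.38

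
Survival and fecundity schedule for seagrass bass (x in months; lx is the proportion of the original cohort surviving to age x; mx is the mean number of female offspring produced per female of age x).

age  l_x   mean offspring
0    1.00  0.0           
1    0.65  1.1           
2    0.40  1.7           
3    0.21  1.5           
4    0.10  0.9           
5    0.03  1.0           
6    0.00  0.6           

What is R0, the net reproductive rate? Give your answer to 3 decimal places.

1.830

lx·mx by age: 0, 0.715, 0.68, 0.315, 0.09, 0.03, 0
R0 = Σ lx·mx = 1.83 → 1.830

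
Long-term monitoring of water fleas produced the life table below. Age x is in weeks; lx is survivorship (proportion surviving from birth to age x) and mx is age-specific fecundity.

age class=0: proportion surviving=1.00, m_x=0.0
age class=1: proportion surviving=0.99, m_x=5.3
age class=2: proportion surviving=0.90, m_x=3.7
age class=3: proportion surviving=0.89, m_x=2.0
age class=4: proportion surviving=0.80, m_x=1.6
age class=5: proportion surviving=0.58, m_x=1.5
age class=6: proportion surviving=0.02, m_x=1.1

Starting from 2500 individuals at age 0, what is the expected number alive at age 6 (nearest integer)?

Expected survivors = N0 · l_6 = 2500 × 0.02 = 50 → 50

50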